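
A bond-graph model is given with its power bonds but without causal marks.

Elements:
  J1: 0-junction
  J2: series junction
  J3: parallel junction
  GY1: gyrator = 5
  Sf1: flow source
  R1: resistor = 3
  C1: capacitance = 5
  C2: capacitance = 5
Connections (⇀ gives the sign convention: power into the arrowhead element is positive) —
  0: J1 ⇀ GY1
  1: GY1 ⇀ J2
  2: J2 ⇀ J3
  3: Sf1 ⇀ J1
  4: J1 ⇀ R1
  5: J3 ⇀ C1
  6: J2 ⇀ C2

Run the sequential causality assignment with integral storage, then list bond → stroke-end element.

β3 |Sf1  (Sf1: flow source, stroke at near end)
β5 |J3  (prefer integral on C1)
β2 |J2  (J3 effort already set via bond 5)
β6 |J2  (C2 integral (e out))
β1 |GY1  (J2: last free bond brings flow in)
β0 |GY1  (GY1: gyrator matches bond 1)
β4 |J1  (closing 0-jn rule on J1)

β0 →GY1
β1 →GY1
β2 →J2
β3 →Sf1
β4 →J1
β5 →J3
β6 →J2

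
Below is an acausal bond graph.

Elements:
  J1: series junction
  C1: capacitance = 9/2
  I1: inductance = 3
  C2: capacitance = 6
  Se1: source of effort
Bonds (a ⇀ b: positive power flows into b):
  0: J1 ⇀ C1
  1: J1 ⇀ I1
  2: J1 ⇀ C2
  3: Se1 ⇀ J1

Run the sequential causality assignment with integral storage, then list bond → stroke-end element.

#3 →J1  (Se1 fixes effort; stroke away)
#0 →J1  (prefer integral on C1)
#1 →I1  (prefer integral on I1)
#2 →J1  (common-f at J1 fixed by 1)

bond 0 →J1
bond 1 →I1
bond 2 →J1
bond 3 →J1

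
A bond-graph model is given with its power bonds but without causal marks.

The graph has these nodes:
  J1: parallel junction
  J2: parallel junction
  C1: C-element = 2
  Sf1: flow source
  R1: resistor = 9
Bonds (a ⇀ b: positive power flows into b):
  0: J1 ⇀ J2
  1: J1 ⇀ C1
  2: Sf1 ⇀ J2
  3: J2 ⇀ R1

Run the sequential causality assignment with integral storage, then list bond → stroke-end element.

b0 →J2
b1 →J1
b2 →Sf1
b3 →R1

#2 →Sf1  (Sf1 fixes flow; stroke at Sf1)
#1 →J1  (C1 integral (e out))
#0 →J2  (J1 effort already set via bond 1)
#3 →R1  (J2 effort already set via bond 0)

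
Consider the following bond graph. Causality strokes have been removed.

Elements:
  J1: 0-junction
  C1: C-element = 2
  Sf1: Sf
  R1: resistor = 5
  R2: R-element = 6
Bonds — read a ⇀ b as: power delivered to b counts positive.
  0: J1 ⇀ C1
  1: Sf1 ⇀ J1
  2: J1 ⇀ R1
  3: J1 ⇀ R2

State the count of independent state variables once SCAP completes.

1  (C1 all integral)

#1 |Sf1  (Sf1 (Sf) sets flow on bond)
#0 |J1  (C1: C, integral causality)
#2 |R1  (common-e at J1 fixed by 0)
#3 |R2  (J1 effort already set via bond 0)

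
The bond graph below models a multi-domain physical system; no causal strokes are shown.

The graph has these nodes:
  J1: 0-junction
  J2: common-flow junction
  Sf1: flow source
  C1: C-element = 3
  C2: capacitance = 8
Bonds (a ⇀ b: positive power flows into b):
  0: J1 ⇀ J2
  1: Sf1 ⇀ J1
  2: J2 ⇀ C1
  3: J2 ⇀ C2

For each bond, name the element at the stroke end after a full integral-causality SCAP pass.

b1 →Sf1  (source Sf1 imposes f)
b0 →J1  (closing 0-jn rule on J1)
b2 →J2  (J2 flow already set via bond 0)
b3 →J2  (1-jn J2 has f-setter on 0)

#0 stroke at J1
#1 stroke at Sf1
#2 stroke at J2
#3 stroke at J2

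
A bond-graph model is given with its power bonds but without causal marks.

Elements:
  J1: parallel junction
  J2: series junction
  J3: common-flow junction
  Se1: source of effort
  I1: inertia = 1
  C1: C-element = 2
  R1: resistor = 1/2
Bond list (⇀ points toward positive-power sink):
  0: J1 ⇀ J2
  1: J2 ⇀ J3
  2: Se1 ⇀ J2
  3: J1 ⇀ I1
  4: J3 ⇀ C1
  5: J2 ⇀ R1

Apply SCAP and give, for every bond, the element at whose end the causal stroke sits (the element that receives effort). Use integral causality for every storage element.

#0 |J1
#1 |J2
#2 |J2
#3 |I1
#4 |J3
#5 |J2

b2 stroke at J2  (Se1: effort source, stroke at far end)
b3 stroke at I1  (I1 integral (f out))
b0 stroke at J1  (closing 0-jn rule on J1)
b1 stroke at J2  (1-jn J2 has f-setter on 0)
b5 stroke at J2  (common-f at J2 fixed by 0)
b4 stroke at J3  (J3 flow already set via bond 1)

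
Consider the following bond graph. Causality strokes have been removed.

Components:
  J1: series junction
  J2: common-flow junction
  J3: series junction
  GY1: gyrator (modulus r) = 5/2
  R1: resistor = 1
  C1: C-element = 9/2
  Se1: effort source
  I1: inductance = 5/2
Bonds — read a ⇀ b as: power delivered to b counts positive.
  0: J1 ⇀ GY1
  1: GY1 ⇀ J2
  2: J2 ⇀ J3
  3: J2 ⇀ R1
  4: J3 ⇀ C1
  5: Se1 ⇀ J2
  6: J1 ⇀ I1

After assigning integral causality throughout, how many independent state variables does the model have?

2  (C1, I1 all integral)

#5 stroke at J2  (Se1 fixes effort; stroke away)
#4 stroke at J3  (C1 integral (e out))
#2 stroke at J2  (only one flow-in slot at J3)
#6 stroke at I1  (I1 integral (f out))
#0 stroke at J1  (J1: bond 6 brought flow, rest push out)
#1 stroke at J2  (GY GY1: same side as bond 0)
#3 stroke at R1  (only one flow-in slot at J2)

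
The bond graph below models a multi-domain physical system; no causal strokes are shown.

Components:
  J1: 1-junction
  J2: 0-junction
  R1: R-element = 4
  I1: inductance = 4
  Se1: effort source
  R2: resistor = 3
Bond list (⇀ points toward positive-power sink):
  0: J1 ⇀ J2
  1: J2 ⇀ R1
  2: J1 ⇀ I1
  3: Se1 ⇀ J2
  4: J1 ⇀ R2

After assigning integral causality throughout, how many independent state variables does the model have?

#3 →J2  (source Se1 imposes e)
#0 →J1  (J2 effort already set via bond 3)
#1 →R1  (common-e at J2 fixed by 3)
#2 →I1  (I1 outputs flow p/I1)
#4 →J1  (J1: bond 2 brought flow, rest push out)

1  (I1 all integral)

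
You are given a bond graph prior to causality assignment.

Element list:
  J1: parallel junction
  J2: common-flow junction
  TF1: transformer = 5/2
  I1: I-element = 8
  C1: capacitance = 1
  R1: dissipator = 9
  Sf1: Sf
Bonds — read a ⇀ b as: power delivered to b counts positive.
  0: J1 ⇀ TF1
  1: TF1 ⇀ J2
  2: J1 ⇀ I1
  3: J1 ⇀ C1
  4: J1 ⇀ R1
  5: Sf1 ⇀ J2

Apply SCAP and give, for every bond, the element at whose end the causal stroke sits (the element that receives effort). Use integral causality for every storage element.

bond 0 stroke→TF1
bond 1 stroke→J2
bond 2 stroke→I1
bond 3 stroke→J1
bond 4 stroke→R1
bond 5 stroke→Sf1

#5 →Sf1  (Sf1 fixes flow; stroke at Sf1)
#1 →J2  (common-f at J2 fixed by 5)
#0 →TF1  (TF1 one-in-one-out from 1)
#2 →I1  (I1 outputs flow p/I1)
#3 →J1  (prefer integral on C1)
#4 →R1  (0-jn J1 has e-setter on 3)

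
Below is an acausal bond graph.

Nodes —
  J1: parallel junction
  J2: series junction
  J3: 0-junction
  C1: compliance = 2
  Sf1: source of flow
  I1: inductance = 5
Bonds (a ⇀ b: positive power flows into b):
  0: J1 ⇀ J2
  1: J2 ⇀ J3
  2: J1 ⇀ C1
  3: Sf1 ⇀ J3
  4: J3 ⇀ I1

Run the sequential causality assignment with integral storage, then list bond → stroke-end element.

β0 stroke→J2
β1 stroke→J3
β2 stroke→J1
β3 stroke→Sf1
β4 stroke→I1

β3 stroke at Sf1  (Sf1 (Sf) sets flow on bond)
β2 stroke at J1  (prefer integral on C1)
β0 stroke at J2  (J1 effort already set via bond 2)
β1 stroke at J3  (closing 1-jn rule on J2)
β4 stroke at I1  (J3: bond 1 brought effort, rest push out)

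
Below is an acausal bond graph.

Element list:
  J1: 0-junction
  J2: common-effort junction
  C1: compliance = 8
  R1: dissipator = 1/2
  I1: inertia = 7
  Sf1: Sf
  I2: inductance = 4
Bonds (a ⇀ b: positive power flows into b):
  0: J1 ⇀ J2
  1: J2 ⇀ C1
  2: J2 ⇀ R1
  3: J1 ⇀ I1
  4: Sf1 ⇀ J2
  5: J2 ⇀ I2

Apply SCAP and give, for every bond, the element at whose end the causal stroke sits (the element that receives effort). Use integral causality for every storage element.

β0 stroke at J1
β1 stroke at J2
β2 stroke at R1
β3 stroke at I1
β4 stroke at Sf1
β5 stroke at I2

#4 →Sf1  (Sf1 (Sf) sets flow on bond)
#1 →J2  (prefer integral on C1)
#0 →J1  (0-jn J2 has e-setter on 1)
#2 →R1  (0-jn J2 has e-setter on 1)
#5 →I2  (J2: bond 1 brought effort, rest push out)
#3 →I1  (J1: bond 0 brought effort, rest push out)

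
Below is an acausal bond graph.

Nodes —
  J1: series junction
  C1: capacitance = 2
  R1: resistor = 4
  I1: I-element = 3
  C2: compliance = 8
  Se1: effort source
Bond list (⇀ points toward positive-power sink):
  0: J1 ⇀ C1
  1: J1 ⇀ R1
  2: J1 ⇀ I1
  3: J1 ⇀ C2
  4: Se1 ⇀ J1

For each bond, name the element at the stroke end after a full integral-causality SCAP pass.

bond 4 →J1  (Se1: effort source, stroke at far end)
bond 0 →J1  (C1 integral (e out))
bond 2 →I1  (prefer integral on I1)
bond 1 →J1  (J1: bond 2 brought flow, rest push out)
bond 3 →J1  (common-f at J1 fixed by 2)

β0 stroke at J1
β1 stroke at J1
β2 stroke at I1
β3 stroke at J1
β4 stroke at J1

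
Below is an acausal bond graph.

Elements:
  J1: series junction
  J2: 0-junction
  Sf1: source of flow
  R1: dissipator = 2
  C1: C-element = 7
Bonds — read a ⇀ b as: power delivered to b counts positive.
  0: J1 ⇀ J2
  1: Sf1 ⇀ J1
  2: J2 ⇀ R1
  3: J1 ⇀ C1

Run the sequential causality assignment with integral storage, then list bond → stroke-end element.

b1 stroke→Sf1  (Sf1: flow source, stroke at near end)
b0 stroke→J1  (1-jn J1 has f-setter on 1)
b3 stroke→J1  (J1 flow already set via bond 1)
b2 stroke→J2  (closing 0-jn rule on J2)

β0 stroke at J1
β1 stroke at Sf1
β2 stroke at J2
β3 stroke at J1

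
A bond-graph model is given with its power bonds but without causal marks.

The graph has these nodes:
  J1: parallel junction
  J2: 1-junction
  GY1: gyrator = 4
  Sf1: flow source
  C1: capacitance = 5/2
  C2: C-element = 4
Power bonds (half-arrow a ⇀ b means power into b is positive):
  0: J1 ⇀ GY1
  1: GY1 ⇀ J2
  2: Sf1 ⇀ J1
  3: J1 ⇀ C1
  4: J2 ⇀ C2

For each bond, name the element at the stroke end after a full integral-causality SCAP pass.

b0 stroke at GY1
b1 stroke at GY1
b2 stroke at Sf1
b3 stroke at J1
b4 stroke at J2

bond 2 |Sf1  (source Sf1 imposes f)
bond 3 |J1  (C1 outputs effort q/C1)
bond 0 |GY1  (0-jn J1 has e-setter on 3)
bond 1 |GY1  (GY1: gyrator matches bond 0)
bond 4 |J2  (J2: bond 1 brought flow, rest push out)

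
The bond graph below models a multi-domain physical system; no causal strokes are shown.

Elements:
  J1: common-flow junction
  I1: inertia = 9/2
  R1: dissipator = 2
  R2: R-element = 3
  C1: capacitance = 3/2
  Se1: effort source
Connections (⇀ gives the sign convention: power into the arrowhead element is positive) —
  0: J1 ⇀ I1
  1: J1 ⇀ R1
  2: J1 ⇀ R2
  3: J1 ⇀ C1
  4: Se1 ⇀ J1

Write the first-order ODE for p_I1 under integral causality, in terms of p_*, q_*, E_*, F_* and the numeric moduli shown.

dp_I1/dt = E_Se1 - 10*p_I1/9 - 2*q_C1/3

β4 stroke at J1  (source Se1 imposes e)
β0 stroke at I1  (I1: I, integral causality)
β1 stroke at J1  (J1 flow already set via bond 0)
β2 stroke at J1  (1-jn J1 has f-setter on 0)
β3 stroke at J1  (common-f at J1 fixed by 0)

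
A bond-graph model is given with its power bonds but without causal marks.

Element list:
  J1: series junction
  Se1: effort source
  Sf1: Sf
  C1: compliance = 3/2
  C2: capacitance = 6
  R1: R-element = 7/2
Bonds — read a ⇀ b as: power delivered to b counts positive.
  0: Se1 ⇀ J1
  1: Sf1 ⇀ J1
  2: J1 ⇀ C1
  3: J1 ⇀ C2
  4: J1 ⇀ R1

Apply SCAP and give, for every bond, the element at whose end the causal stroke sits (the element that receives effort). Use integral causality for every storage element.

bond 0 |J1
bond 1 |Sf1
bond 2 |J1
bond 3 |J1
bond 4 |J1

#0 →J1  (Se1 (Se) sets effort on bond)
#1 →Sf1  (Sf1 (Sf) sets flow on bond)
#2 →J1  (J1 flow already set via bond 1)
#3 →J1  (J1 flow already set via bond 1)
#4 →J1  (J1: bond 1 brought flow, rest push out)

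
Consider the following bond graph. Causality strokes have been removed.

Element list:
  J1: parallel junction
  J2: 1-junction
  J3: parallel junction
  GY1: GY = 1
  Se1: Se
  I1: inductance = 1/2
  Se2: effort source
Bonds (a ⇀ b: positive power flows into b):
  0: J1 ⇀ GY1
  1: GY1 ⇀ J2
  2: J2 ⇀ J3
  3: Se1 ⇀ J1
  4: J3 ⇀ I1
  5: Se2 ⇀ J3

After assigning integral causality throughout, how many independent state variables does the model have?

β3 |J1  (source Se1 imposes e)
β5 |J3  (Se2 (Se) sets effort on bond)
β0 |GY1  (0-jn J1 has e-setter on 3)
β2 |J2  (common-e at J3 fixed by 5)
β4 |I1  (0-jn J3 has e-setter on 5)
β1 |GY1  (through GY1, causality inverts; strokes same side of GY1)

1  (I1 all integral)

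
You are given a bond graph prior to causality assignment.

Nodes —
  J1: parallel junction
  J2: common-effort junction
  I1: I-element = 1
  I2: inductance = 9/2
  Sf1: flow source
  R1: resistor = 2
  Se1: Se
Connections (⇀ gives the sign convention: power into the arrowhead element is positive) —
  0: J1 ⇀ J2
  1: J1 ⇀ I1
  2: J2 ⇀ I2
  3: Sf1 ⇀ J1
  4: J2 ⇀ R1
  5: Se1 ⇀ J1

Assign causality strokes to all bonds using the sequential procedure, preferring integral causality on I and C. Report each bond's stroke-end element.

#0 |J2
#1 |I1
#2 |I2
#3 |Sf1
#4 |R1
#5 |J1

b3 stroke→Sf1  (Sf1 fixes flow; stroke at Sf1)
b5 stroke→J1  (Se1 fixes effort; stroke away)
b0 stroke→J2  (common-e at J1 fixed by 5)
b1 stroke→I1  (common-e at J1 fixed by 5)
b2 stroke→I2  (0-jn J2 has e-setter on 0)
b4 stroke→R1  (J2: bond 0 brought effort, rest push out)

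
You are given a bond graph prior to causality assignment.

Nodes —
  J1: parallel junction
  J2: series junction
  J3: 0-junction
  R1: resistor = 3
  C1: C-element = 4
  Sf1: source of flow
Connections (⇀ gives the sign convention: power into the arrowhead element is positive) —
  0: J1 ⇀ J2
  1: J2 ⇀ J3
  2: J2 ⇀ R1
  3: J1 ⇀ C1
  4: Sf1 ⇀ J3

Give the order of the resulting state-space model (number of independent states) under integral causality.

1  (C1 all integral)

bond 4 stroke at Sf1  (Sf1: flow source, stroke at near end)
bond 1 stroke at J3  (J3 needs exactly one e-in)
bond 0 stroke at J2  (J2: bond 1 brought flow, rest push out)
bond 2 stroke at J2  (J2: bond 1 brought flow, rest push out)
bond 3 stroke at J1  (J1: last free bond brings effort in)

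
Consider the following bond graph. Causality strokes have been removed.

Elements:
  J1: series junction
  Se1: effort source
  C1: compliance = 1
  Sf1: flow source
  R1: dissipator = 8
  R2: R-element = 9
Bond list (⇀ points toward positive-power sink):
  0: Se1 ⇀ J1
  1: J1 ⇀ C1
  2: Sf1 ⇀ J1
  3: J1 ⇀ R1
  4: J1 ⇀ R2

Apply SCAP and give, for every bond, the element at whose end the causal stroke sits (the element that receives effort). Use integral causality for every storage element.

bond 0 stroke at J1
bond 1 stroke at J1
bond 2 stroke at Sf1
bond 3 stroke at J1
bond 4 stroke at J1

#0 →J1  (Se1: effort source, stroke at far end)
#2 →Sf1  (Sf1 fixes flow; stroke at Sf1)
#1 →J1  (1-jn J1 has f-setter on 2)
#3 →J1  (J1: bond 2 brought flow, rest push out)
#4 →J1  (common-f at J1 fixed by 2)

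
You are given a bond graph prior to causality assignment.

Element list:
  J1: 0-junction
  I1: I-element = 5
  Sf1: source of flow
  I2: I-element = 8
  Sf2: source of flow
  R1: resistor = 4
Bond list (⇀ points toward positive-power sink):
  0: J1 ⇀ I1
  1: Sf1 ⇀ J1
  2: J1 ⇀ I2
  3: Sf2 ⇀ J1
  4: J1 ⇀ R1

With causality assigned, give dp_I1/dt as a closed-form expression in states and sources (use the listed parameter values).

dp_I1/dt = 4*F_Sf1 + 4*F_Sf2 - 4*p_I1/5 - p_I2/2

#1 stroke at Sf1  (Sf1 fixes flow; stroke at Sf1)
#3 stroke at Sf2  (Sf2 (Sf) sets flow on bond)
#0 stroke at I1  (I1: I, integral causality)
#2 stroke at I2  (I2 outputs flow p/I2)
#4 stroke at J1  (J1: last free bond brings effort in)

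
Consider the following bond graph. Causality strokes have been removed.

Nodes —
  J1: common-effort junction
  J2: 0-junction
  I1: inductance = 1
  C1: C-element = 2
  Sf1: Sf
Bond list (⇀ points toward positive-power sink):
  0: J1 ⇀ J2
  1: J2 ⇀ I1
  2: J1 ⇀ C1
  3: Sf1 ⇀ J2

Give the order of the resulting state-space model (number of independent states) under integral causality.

b3 |Sf1  (source Sf1 imposes f)
b1 |I1  (I1 outputs flow p/I1)
b0 |J2  (J2: last free bond brings effort in)
b2 |J1  (J1: last free bond brings effort in)

2  (C1, I1 all integral)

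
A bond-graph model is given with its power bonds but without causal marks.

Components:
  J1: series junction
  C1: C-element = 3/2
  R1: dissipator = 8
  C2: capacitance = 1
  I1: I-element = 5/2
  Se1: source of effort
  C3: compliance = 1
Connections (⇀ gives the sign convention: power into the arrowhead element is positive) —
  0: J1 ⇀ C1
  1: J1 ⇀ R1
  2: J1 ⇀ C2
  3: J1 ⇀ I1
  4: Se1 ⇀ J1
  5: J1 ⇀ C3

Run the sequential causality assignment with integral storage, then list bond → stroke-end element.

b4 stroke at J1  (Se1 fixes effort; stroke away)
b0 stroke at J1  (C1: C, integral causality)
b2 stroke at J1  (C2: C, integral causality)
b3 stroke at I1  (I1 outputs flow p/I1)
b1 stroke at J1  (J1 flow already set via bond 3)
b5 stroke at J1  (common-f at J1 fixed by 3)

bond 0 stroke at J1
bond 1 stroke at J1
bond 2 stroke at J1
bond 3 stroke at I1
bond 4 stroke at J1
bond 5 stroke at J1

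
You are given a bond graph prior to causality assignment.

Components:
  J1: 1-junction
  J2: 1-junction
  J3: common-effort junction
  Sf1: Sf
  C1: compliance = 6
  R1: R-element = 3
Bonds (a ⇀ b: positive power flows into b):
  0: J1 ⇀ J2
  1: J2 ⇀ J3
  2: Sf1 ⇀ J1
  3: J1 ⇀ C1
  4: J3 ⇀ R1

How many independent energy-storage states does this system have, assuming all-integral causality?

#2 →Sf1  (Sf1: flow source, stroke at near end)
#0 →J1  (J1: bond 2 brought flow, rest push out)
#3 →J1  (common-f at J1 fixed by 2)
#1 →J2  (J2: bond 0 brought flow, rest push out)
#4 →J3  (J3 needs exactly one e-in)

1  (C1 all integral)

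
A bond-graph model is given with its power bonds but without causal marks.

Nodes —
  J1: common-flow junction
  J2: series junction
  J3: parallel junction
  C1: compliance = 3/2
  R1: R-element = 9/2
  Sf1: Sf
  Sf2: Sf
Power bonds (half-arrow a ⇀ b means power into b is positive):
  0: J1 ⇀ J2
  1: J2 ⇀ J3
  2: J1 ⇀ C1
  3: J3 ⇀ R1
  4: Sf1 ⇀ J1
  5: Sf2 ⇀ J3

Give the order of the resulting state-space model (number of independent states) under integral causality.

bond 4 →Sf1  (Sf1 fixes flow; stroke at Sf1)
bond 5 →Sf2  (source Sf2 imposes f)
bond 0 →J1  (1-jn J1 has f-setter on 4)
bond 2 →J1  (common-f at J1 fixed by 4)
bond 1 →J2  (common-f at J2 fixed by 0)
bond 3 →J3  (only one effort-in slot at J3)

1  (C1 all integral)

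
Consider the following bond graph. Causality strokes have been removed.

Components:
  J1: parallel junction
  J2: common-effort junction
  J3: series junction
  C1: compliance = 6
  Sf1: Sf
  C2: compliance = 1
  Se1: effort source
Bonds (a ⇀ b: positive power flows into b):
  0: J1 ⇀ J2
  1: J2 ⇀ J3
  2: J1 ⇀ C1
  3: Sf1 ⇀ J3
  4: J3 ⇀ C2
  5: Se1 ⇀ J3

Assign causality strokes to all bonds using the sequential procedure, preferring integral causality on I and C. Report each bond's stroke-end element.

bond 0 |J2
bond 1 |J3
bond 2 |J1
bond 3 |Sf1
bond 4 |J3
bond 5 |J3

b3 stroke→Sf1  (Sf1 fixes flow; stroke at Sf1)
b5 stroke→J3  (Se1: effort source, stroke at far end)
b1 stroke→J3  (1-jn J3 has f-setter on 3)
b4 stroke→J3  (J3: bond 3 brought flow, rest push out)
b0 stroke→J2  (J2 needs exactly one e-in)
b2 stroke→J1  (closing 0-jn rule on J1)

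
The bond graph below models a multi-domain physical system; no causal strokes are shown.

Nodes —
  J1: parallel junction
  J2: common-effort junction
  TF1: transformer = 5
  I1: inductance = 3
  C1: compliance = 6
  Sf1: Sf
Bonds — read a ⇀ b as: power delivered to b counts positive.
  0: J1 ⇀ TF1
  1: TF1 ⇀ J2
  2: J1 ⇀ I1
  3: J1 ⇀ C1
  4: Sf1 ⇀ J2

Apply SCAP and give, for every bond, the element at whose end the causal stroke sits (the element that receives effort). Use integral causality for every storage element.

bond 0 stroke at TF1
bond 1 stroke at J2
bond 2 stroke at I1
bond 3 stroke at J1
bond 4 stroke at Sf1

b4 →Sf1  (source Sf1 imposes f)
b1 →J2  (J2: last free bond brings effort in)
b0 →TF1  (TF TF1: opposite of bond 1)
b2 →I1  (I1 outputs flow p/I1)
b3 →J1  (only one effort-in slot at J1)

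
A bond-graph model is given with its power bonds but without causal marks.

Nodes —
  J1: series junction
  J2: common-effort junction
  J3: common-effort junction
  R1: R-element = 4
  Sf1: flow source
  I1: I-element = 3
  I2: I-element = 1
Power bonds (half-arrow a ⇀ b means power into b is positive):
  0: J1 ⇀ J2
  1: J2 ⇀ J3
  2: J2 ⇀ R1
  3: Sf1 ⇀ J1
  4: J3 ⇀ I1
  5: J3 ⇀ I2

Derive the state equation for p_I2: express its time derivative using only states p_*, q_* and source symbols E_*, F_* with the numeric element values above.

dp_I2/dt = 4*F_Sf1 - 4*p_I1/3 - 4*p_I2

#3 →Sf1  (source Sf1 imposes f)
#0 →J1  (common-f at J1 fixed by 3)
#4 →I1  (I1: I, integral causality)
#5 →I2  (I2: I, integral causality)
#1 →J3  (J3: last free bond brings effort in)
#2 →J2  (J2 needs exactly one e-in)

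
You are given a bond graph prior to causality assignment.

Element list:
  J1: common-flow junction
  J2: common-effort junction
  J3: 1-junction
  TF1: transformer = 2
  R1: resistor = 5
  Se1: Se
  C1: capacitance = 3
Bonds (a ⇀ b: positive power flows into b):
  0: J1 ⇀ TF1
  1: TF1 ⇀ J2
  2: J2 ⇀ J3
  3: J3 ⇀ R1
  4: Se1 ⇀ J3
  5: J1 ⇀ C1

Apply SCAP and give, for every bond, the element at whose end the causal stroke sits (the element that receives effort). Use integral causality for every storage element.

β0 →TF1
β1 →J2
β2 →J3
β3 →R1
β4 →J3
β5 →J1

β4 stroke at J3  (Se1 fixes effort; stroke away)
β5 stroke at J1  (prefer integral on C1)
β0 stroke at TF1  (only one flow-in slot at J1)
β1 stroke at J2  (through TF1, causality passes straight; one stroke at TF1)
β2 stroke at J3  (J2 effort already set via bond 1)
β3 stroke at R1  (only one flow-in slot at J3)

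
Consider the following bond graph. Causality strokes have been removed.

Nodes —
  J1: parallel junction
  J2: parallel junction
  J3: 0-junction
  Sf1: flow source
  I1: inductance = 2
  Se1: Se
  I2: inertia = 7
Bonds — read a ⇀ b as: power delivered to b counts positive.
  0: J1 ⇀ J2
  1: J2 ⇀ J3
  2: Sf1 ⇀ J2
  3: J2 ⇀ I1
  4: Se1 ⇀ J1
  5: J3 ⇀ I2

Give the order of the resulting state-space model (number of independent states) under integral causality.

2  (I1, I2 all integral)

#2 |Sf1  (source Sf1 imposes f)
#4 |J1  (source Se1 imposes e)
#0 |J2  (J1: bond 4 brought effort, rest push out)
#1 |J3  (J2 effort already set via bond 0)
#3 |I1  (J2: bond 0 brought effort, rest push out)
#5 |I2  (0-jn J3 has e-setter on 1)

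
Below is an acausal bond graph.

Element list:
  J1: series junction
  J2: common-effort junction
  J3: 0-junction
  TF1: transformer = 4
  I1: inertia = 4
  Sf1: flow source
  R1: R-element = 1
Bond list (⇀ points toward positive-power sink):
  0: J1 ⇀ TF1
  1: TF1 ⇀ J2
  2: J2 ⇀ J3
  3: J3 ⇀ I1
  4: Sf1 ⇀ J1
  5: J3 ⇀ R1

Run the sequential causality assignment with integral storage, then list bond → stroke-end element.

β0 stroke→J1
β1 stroke→TF1
β2 stroke→J2
β3 stroke→I1
β4 stroke→Sf1
β5 stroke→J3

#4 |Sf1  (source Sf1 imposes f)
#0 |J1  (common-f at J1 fixed by 4)
#1 |TF1  (TF TF1: opposite of bond 0)
#2 |J2  (only one effort-in slot at J2)
#3 |I1  (I1 outputs flow p/I1)
#5 |J3  (J3 needs exactly one e-in)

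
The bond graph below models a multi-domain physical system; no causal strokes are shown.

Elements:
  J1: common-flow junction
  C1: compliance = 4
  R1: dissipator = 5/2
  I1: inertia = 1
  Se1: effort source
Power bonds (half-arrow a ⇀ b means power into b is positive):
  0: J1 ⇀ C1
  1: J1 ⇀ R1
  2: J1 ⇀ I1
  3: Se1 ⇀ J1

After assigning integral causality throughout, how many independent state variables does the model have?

#3 stroke at J1  (Se1 (Se) sets effort on bond)
#0 stroke at J1  (C1 integral (e out))
#2 stroke at I1  (I1 outputs flow p/I1)
#1 stroke at J1  (J1: bond 2 brought flow, rest push out)

2  (C1, I1 all integral)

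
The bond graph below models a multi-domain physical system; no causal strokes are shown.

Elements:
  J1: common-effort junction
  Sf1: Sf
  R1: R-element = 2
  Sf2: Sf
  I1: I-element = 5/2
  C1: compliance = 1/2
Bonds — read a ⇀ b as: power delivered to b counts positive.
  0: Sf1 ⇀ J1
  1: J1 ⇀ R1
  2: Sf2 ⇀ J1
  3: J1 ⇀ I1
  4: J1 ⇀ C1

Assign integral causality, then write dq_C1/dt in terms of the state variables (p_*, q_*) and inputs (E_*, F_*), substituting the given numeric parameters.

dq_C1/dt = F_Sf1 + F_Sf2 - 2*p_I1/5 - q_C1

#0 |Sf1  (Sf1 (Sf) sets flow on bond)
#2 |Sf2  (source Sf2 imposes f)
#3 |I1  (prefer integral on I1)
#4 |J1  (prefer integral on C1)
#1 |R1  (J1 effort already set via bond 4)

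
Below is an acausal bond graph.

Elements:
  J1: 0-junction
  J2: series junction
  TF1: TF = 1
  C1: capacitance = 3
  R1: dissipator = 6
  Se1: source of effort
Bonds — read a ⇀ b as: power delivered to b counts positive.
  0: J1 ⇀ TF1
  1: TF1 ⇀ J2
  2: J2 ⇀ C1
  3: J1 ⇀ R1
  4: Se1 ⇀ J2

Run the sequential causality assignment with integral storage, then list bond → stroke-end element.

β0 →J1
β1 →TF1
β2 →J2
β3 →R1
β4 →J2

β4 →J2  (Se1 fixes effort; stroke away)
β2 →J2  (C1 outputs effort q/C1)
β1 →TF1  (only one flow-in slot at J2)
β0 →J1  (TF1 one-in-one-out from 1)
β3 →R1  (common-e at J1 fixed by 0)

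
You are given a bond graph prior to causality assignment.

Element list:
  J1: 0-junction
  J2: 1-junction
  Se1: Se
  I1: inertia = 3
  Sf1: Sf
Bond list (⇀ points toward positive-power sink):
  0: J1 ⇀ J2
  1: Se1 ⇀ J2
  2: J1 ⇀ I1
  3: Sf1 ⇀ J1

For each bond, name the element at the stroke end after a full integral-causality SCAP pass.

b0 |J1
b1 |J2
b2 |I1
b3 |Sf1

bond 1 stroke→J2  (Se1 (Se) sets effort on bond)
bond 3 stroke→Sf1  (Sf1 (Sf) sets flow on bond)
bond 0 stroke→J1  (J2: last free bond brings flow in)
bond 2 stroke→I1  (common-e at J1 fixed by 0)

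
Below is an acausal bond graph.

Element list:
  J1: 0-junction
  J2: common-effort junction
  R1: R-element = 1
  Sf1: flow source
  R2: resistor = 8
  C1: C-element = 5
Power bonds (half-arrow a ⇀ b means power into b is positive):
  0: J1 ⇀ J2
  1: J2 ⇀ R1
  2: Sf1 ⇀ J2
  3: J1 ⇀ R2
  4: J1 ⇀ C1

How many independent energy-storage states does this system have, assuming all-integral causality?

1  (C1 all integral)

#2 stroke→Sf1  (Sf1: flow source, stroke at near end)
#4 stroke→J1  (C1: C, integral causality)
#0 stroke→J2  (J1: bond 4 brought effort, rest push out)
#3 stroke→R2  (J1 effort already set via bond 4)
#1 stroke→R1  (0-jn J2 has e-setter on 0)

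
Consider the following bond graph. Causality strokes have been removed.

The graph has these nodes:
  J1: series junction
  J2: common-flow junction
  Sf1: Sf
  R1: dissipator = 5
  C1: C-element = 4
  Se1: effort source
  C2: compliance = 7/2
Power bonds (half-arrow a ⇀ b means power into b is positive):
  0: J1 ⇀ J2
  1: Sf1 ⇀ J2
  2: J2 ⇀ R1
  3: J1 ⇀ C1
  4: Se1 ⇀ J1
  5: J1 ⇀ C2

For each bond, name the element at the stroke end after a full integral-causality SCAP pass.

#1 →Sf1  (Sf1: flow source, stroke at near end)
#4 →J1  (Se1 (Se) sets effort on bond)
#0 →J2  (1-jn J2 has f-setter on 1)
#2 →J2  (common-f at J2 fixed by 1)
#3 →J1  (J1: bond 0 brought flow, rest push out)
#5 →J1  (J1: bond 0 brought flow, rest push out)

#0 stroke→J2
#1 stroke→Sf1
#2 stroke→J2
#3 stroke→J1
#4 stroke→J1
#5 stroke→J1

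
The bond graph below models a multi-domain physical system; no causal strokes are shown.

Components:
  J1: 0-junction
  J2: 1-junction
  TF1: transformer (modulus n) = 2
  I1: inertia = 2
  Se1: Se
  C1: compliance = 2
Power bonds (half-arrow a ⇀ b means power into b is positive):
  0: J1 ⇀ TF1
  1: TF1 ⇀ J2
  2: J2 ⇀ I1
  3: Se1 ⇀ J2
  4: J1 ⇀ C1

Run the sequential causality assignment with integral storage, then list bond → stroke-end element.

#3 |J2  (Se1 (Se) sets effort on bond)
#2 |I1  (I1 outputs flow p/I1)
#1 |J2  (J2 flow already set via bond 2)
#0 |TF1  (TF TF1: opposite of bond 1)
#4 |J1  (J1 needs exactly one e-in)

b0 stroke→TF1
b1 stroke→J2
b2 stroke→I1
b3 stroke→J2
b4 stroke→J1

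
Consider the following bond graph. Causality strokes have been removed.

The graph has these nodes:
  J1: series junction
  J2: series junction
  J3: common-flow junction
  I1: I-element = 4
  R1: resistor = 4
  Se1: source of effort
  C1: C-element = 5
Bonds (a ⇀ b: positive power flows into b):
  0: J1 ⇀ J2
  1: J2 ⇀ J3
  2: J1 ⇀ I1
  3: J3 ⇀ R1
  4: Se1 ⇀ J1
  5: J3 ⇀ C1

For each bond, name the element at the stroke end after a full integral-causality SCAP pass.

#4 stroke→J1  (source Se1 imposes e)
#2 stroke→I1  (prefer integral on I1)
#0 stroke→J1  (J1 flow already set via bond 2)
#1 stroke→J2  (common-f at J2 fixed by 0)
#3 stroke→J3  (1-jn J3 has f-setter on 1)
#5 stroke→J3  (common-f at J3 fixed by 1)

bond 0 →J1
bond 1 →J2
bond 2 →I1
bond 3 →J3
bond 4 →J1
bond 5 →J3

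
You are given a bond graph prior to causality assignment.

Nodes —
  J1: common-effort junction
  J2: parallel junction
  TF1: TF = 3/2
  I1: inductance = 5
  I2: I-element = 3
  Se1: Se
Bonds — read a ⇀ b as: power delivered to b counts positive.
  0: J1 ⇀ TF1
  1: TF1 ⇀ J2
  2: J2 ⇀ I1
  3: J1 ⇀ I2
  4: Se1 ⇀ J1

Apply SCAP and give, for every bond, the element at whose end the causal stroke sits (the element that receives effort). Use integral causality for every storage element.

#4 |J1  (Se1 (Se) sets effort on bond)
#0 |TF1  (common-e at J1 fixed by 4)
#3 |I2  (0-jn J1 has e-setter on 4)
#1 |J2  (through TF1, causality passes straight; one stroke at TF1)
#2 |I1  (common-e at J2 fixed by 1)

b0 stroke at TF1
b1 stroke at J2
b2 stroke at I1
b3 stroke at I2
b4 stroke at J1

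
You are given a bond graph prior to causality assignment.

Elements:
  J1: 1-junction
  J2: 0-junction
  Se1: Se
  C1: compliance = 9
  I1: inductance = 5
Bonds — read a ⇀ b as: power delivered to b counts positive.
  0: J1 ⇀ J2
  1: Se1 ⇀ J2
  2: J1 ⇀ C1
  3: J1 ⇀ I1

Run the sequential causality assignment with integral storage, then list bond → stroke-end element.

bond 1 |J2  (Se1: effort source, stroke at far end)
bond 0 |J1  (0-jn J2 has e-setter on 1)
bond 2 |J1  (C1 outputs effort q/C1)
bond 3 |I1  (only one flow-in slot at J1)

b0 |J1
b1 |J2
b2 |J1
b3 |I1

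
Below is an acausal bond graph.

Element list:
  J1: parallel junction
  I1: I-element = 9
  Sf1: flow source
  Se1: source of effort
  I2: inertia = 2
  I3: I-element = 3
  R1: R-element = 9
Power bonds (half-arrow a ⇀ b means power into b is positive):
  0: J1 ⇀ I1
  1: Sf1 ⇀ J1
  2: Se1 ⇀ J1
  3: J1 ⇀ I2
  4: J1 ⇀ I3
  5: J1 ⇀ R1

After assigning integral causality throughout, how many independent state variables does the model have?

#1 stroke→Sf1  (Sf1 (Sf) sets flow on bond)
#2 stroke→J1  (Se1 fixes effort; stroke away)
#0 stroke→I1  (common-e at J1 fixed by 2)
#3 stroke→I2  (0-jn J1 has e-setter on 2)
#4 stroke→I3  (J1 effort already set via bond 2)
#5 stroke→R1  (0-jn J1 has e-setter on 2)

3  (I1, I2, I3 all integral)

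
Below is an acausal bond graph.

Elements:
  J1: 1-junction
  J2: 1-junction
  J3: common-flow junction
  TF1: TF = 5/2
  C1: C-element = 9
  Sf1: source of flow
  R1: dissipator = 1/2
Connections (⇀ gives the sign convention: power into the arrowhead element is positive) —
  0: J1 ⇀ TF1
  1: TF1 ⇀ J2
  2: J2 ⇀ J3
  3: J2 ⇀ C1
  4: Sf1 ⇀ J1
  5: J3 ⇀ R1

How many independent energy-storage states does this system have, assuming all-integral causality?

b4 |Sf1  (Sf1: flow source, stroke at near end)
b0 |J1  (J1: bond 4 brought flow, rest push out)
b1 |TF1  (TF1 one-in-one-out from 0)
b2 |J2  (common-f at J2 fixed by 1)
b3 |J2  (common-f at J2 fixed by 1)
b5 |J3  (J3: bond 2 brought flow, rest push out)

1  (C1 all integral)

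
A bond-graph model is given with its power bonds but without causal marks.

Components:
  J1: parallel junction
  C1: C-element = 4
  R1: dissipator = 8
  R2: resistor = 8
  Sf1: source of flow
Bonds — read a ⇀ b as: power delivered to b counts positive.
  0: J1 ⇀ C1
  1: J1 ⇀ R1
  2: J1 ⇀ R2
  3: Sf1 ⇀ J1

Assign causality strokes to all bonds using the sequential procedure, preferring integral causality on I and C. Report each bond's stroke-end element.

#3 stroke→Sf1  (Sf1: flow source, stroke at near end)
#0 stroke→J1  (prefer integral on C1)
#1 stroke→R1  (J1: bond 0 brought effort, rest push out)
#2 stroke→R2  (J1 effort already set via bond 0)

b0 →J1
b1 →R1
b2 →R2
b3 →Sf1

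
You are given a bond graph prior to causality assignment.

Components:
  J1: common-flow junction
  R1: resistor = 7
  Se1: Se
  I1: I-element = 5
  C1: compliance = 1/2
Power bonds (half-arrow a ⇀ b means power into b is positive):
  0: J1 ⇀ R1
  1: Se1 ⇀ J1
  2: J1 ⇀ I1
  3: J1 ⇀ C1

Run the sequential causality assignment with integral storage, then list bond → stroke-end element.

β1 stroke→J1  (Se1 (Se) sets effort on bond)
β2 stroke→I1  (I1: I, integral causality)
β0 stroke→J1  (J1 flow already set via bond 2)
β3 stroke→J1  (J1 flow already set via bond 2)

#0 →J1
#1 →J1
#2 →I1
#3 →J1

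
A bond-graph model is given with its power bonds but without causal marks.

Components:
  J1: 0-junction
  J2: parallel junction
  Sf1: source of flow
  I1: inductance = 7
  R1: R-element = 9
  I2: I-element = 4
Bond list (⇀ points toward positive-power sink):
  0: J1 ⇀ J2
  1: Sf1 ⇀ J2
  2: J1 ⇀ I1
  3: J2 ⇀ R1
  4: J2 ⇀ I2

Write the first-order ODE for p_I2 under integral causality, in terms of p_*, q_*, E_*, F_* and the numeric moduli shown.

dp_I2/dt = 9*F_Sf1 - 9*p_I1/7 - 9*p_I2/4

β1 stroke at Sf1  (Sf1 (Sf) sets flow on bond)
β2 stroke at I1  (prefer integral on I1)
β0 stroke at J1  (only one effort-in slot at J1)
β4 stroke at I2  (I2: I, integral causality)
β3 stroke at J2  (closing 0-jn rule on J2)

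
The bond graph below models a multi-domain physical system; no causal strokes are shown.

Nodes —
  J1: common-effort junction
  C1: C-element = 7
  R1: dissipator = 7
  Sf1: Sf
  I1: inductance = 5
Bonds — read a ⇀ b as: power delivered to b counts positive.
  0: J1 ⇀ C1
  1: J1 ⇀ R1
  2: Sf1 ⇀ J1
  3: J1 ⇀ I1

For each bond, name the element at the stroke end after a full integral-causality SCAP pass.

#2 |Sf1  (Sf1: flow source, stroke at near end)
#0 |J1  (C1: C, integral causality)
#1 |R1  (0-jn J1 has e-setter on 0)
#3 |I1  (0-jn J1 has e-setter on 0)

β0 →J1
β1 →R1
β2 →Sf1
β3 →I1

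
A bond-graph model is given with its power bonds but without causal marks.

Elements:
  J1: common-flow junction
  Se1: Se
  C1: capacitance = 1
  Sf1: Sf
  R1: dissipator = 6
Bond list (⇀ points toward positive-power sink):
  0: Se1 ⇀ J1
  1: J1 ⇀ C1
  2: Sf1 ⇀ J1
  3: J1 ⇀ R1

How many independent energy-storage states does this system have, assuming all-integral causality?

b0 |J1  (Se1 (Se) sets effort on bond)
b2 |Sf1  (source Sf1 imposes f)
b1 |J1  (J1 flow already set via bond 2)
b3 |J1  (common-f at J1 fixed by 2)

1  (C1 all integral)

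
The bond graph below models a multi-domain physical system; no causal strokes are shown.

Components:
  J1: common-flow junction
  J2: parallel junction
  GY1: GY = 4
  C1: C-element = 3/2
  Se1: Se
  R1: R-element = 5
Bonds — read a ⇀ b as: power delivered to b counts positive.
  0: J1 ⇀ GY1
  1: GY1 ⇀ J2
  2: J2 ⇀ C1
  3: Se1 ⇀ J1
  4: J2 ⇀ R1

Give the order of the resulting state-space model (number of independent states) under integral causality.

1  (C1 all integral)

β3 →J1  (Se1 (Se) sets effort on bond)
β0 →GY1  (closing 1-jn rule on J1)
β1 →GY1  (GY1: gyrator matches bond 0)
β2 →J2  (C1 outputs effort q/C1)
β4 →R1  (0-jn J2 has e-setter on 2)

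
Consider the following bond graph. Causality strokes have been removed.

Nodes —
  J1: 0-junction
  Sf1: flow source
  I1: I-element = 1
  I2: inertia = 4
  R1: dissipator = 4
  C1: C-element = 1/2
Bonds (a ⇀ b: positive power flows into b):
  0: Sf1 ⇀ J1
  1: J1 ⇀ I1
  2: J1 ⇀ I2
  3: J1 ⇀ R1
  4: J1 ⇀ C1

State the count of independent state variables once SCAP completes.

3  (C1, I1, I2 all integral)

b0 stroke at Sf1  (Sf1 (Sf) sets flow on bond)
b1 stroke at I1  (I1 outputs flow p/I1)
b2 stroke at I2  (I2 integral (f out))
b4 stroke at J1  (C1: C, integral causality)
b3 stroke at R1  (J1: bond 4 brought effort, rest push out)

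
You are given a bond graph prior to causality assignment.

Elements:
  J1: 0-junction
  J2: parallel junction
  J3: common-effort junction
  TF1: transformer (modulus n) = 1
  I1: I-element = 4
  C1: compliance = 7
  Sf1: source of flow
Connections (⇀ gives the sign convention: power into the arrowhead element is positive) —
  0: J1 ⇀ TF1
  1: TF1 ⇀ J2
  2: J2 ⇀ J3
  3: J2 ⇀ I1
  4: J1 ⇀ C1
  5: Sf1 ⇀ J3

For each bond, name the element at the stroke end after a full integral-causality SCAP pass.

bond 5 stroke at Sf1  (Sf1 (Sf) sets flow on bond)
bond 2 stroke at J3  (closing 0-jn rule on J3)
bond 3 stroke at I1  (prefer integral on I1)
bond 1 stroke at J2  (only one effort-in slot at J2)
bond 0 stroke at TF1  (TF TF1: opposite of bond 1)
bond 4 stroke at J1  (J1 needs exactly one e-in)

#0 stroke→TF1
#1 stroke→J2
#2 stroke→J3
#3 stroke→I1
#4 stroke→J1
#5 stroke→Sf1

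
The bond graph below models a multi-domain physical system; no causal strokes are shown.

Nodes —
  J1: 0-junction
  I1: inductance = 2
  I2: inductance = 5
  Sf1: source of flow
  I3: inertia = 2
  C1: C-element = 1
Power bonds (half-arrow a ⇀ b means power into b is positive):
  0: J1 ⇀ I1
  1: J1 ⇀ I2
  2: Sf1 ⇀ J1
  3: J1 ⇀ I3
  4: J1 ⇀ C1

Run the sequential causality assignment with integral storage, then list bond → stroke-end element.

b2 →Sf1  (Sf1: flow source, stroke at near end)
b0 →I1  (I1: I, integral causality)
b1 →I2  (I2 integral (f out))
b3 →I3  (prefer integral on I3)
b4 →J1  (only one effort-in slot at J1)

b0 stroke→I1
b1 stroke→I2
b2 stroke→Sf1
b3 stroke→I3
b4 stroke→J1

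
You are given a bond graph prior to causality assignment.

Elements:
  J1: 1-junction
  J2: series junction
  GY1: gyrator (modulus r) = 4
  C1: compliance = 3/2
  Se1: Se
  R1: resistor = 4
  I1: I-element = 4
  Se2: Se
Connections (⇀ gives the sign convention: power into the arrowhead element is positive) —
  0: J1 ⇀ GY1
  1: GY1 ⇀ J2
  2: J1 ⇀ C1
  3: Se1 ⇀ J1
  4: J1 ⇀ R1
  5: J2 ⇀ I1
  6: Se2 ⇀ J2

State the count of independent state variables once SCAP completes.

bond 3 |J1  (Se1 fixes effort; stroke away)
bond 6 |J2  (source Se2 imposes e)
bond 2 |J1  (C1: C, integral causality)
bond 5 |I1  (prefer integral on I1)
bond 1 |J2  (J2 flow already set via bond 5)
bond 0 |J1  (GY GY1: same side as bond 1)
bond 4 |R1  (only one flow-in slot at J1)

2  (C1, I1 all integral)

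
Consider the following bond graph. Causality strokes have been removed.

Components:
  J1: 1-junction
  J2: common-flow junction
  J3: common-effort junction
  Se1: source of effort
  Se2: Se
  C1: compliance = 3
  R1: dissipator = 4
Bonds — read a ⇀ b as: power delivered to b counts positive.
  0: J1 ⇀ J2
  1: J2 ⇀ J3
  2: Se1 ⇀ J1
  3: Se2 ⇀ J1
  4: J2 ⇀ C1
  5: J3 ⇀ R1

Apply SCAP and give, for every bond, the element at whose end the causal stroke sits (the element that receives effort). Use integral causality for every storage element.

bond 2 stroke at J1  (Se1: effort source, stroke at far end)
bond 3 stroke at J1  (Se2: effort source, stroke at far end)
bond 0 stroke at J2  (J1: last free bond brings flow in)
bond 4 stroke at J2  (C1: C, integral causality)
bond 1 stroke at J3  (only one flow-in slot at J2)
bond 5 stroke at R1  (0-jn J3 has e-setter on 1)

bond 0 stroke→J2
bond 1 stroke→J3
bond 2 stroke→J1
bond 3 stroke→J1
bond 4 stroke→J2
bond 5 stroke→R1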